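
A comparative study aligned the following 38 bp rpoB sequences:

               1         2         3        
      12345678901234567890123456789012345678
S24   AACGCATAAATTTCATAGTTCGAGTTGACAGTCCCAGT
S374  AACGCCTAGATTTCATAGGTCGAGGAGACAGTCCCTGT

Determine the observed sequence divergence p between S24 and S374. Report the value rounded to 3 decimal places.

Mismatches occur at site 6 (A/C), site 9 (A/G), site 19 (T/G), site 25 (T/G), site 26 (T/A), site 36 (A/T).
There are 6 differences over 38 sites, so p = 6/38 = 0.158.

0.158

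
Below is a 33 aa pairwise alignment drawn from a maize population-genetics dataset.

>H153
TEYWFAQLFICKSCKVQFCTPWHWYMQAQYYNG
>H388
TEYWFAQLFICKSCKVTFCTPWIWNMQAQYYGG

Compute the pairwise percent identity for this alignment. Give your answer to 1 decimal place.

Differing sites — 17:Q/T; 23:H/I; 25:Y/N; 32:N/G.
29 of the 33 sites match, so the percent identity is 29/33 × 100 = 87.9%.

87.9%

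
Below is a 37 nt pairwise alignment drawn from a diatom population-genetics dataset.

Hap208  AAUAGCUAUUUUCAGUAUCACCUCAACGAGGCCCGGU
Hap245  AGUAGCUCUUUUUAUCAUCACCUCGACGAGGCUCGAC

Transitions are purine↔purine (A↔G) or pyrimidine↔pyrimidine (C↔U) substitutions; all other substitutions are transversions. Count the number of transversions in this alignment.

The sequences differ at positions 2 (A/G, transition), 8 (A/C, transversion), 13 (C/U, transition), 15 (G/U, transversion), 16 (U/C, transition), 25 (A/G, transition), 33 (C/U, transition), 36 (G/A, transition), 37 (U/C, transition).
Of the 9 differences, 7 transitions and 2 transversions, so the answer is 2.

2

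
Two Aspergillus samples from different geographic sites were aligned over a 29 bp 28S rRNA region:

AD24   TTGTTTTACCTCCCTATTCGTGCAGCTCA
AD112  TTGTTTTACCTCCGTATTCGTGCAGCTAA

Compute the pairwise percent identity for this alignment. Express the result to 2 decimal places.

93.10%

Mismatches occur at site 14 (C/G), site 28 (C/A).
27 of the 29 sites match, so the percent identity is 27/29 × 100 = 93.10%.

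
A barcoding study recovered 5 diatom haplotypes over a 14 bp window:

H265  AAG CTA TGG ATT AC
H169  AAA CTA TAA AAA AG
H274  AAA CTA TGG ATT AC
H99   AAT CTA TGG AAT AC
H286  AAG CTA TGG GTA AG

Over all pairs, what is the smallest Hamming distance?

Pairwise Hamming distances:
  H265 vs H169: 6
  H265 vs H274: 1
  H265 vs H99: 2
  H265 vs H286: 3
  H169 vs H274: 5
  H169 vs H99: 5
  H169 vs H286: 5
  H274 vs H99: 2
  H274 vs H286: 4
  H99 vs H286: 5
The smallest is 1, between H265 and H274.

1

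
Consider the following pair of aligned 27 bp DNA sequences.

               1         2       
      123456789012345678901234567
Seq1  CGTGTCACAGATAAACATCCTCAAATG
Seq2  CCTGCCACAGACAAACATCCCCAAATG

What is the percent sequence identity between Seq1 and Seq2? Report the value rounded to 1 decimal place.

85.2%

The sequences differ at positions 2 (G/C), 5 (T/C), 12 (T/C), 21 (T/C).
23 of the 27 sites match, so the percent identity is 23/27 × 100 = 85.2%.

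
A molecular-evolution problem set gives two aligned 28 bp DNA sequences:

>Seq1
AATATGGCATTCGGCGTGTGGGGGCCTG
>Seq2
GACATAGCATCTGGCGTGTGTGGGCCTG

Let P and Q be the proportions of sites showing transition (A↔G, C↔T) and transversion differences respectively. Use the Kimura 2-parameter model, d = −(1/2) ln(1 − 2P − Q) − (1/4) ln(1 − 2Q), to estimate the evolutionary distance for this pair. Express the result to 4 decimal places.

Differing sites — 1:A/G (Ti); 3:T/C (Ti); 6:G/A (Ti); 11:T/C (Ti); 12:C/T (Ti); 21:G/T (Tv).
Of the 6 differences, 5 transitions and 1 transversion over 28 sites: P = 5/28 = 0.178571, Q = 1/28 = 0.035714.
d = −0.5·ln(0.607144) − 0.25·ln(0.928572) = −0.5·(-0.498989) − 0.25·(-0.074107) = 0.2680.

0.2680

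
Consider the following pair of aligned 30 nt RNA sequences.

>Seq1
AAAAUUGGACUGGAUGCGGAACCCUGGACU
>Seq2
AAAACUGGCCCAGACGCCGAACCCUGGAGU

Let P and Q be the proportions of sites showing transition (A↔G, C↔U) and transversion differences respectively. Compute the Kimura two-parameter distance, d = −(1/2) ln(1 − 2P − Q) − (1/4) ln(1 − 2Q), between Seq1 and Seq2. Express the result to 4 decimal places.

0.2842

The sequences differ at positions 5 (U/C, transition), 9 (A/C, transversion), 11 (U/C, transition), 12 (G/A, transition), 15 (U/C, transition), 18 (G/C, transversion), 29 (C/G, transversion).
Of the 7 differences, 4 transitions and 3 transversions over 30 sites: P = 4/30 = 0.133333, Q = 3/30 = 0.100000.
d = −0.5·ln(0.633334) − 0.25·ln(0.800000) = −0.5·(-0.456757) − 0.25·(-0.223144) = 0.2842.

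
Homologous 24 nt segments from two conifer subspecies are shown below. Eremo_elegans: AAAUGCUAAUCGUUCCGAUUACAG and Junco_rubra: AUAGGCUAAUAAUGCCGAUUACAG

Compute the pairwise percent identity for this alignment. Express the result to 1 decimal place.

79.2%

Differing sites — 2:A/U; 4:U/G; 11:C/A; 12:G/A; 14:U/G.
19 of the 24 sites match, so the percent identity is 19/24 × 100 = 79.2%.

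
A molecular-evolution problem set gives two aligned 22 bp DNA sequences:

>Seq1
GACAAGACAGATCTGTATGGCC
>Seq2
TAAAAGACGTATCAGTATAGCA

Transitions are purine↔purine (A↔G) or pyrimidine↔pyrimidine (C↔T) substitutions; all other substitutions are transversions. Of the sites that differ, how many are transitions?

2

Differing sites — 1:G/T (Tv); 3:C/A (Tv); 9:A/G (Ti); 10:G/T (Tv); 14:T/A (Tv); 19:G/A (Ti); 22:C/A (Tv).
Of the 7 differences, 2 transitions and 5 transversions, so the answer is 2.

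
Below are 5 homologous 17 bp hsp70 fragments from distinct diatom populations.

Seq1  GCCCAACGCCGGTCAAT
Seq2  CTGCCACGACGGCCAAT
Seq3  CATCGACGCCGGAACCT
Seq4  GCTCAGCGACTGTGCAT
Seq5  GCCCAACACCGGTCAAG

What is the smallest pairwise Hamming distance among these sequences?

Pairwise Hamming distances:
  Seq1 vs Seq2: 6
  Seq1 vs Seq3: 8
  Seq1 vs Seq4: 6
  Seq1 vs Seq5: 2
  Seq2 vs Seq3: 8
  Seq2 vs Seq4: 9
  Seq2 vs Seq5: 8
  Seq3 vs Seq4: 9
  Seq3 vs Seq5: 10
  Seq4 vs Seq5: 8
The smallest is 2, between Seq1 and Seq5.

2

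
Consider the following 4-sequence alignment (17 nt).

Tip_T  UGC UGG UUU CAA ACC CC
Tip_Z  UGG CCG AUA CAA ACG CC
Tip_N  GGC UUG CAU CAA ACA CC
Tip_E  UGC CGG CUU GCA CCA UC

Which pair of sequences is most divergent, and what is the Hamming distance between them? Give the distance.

Pairwise Hamming distances:
  Tip_T vs Tip_Z: 6
  Tip_T vs Tip_N: 5
  Tip_T vs Tip_E: 7
  Tip_Z vs Tip_N: 8
  Tip_Z vs Tip_E: 9
  Tip_N vs Tip_E: 8
The largest is 9, between Tip_Z and Tip_E.

9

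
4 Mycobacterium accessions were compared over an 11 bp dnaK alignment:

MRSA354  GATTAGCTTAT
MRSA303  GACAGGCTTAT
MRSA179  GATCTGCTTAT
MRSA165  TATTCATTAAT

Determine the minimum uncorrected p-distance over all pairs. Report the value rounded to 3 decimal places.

0.182

Pairwise Hamming distances:
  MRSA354 vs MRSA303: 3
  MRSA354 vs MRSA179: 2
  MRSA354 vs MRSA165: 5
  MRSA303 vs MRSA179: 3
  MRSA303 vs MRSA165: 7
  MRSA179 vs MRSA165: 6
The smallest is 2 mismatches, between MRSA354 and MRSA179; p = 2/11 = 0.182.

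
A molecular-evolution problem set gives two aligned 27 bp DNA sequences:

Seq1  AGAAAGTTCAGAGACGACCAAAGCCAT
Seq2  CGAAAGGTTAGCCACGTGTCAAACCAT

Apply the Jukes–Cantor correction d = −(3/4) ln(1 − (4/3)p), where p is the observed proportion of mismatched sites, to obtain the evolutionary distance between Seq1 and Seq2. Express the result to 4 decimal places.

The sequences differ at positions 1 (A/C), 7 (T/G), 9 (C/T), 12 (A/C), 13 (G/C), 17 (A/T), 18 (C/G), 19 (C/T), 20 (A/C), 23 (G/A).
p = 10/27 = 0.370370.
d = −0.75 · ln(1 − (4/3)·0.370370) = −0.75 · ln(0.506173) = −0.75 · (-0.680877) = 0.5107.

0.5107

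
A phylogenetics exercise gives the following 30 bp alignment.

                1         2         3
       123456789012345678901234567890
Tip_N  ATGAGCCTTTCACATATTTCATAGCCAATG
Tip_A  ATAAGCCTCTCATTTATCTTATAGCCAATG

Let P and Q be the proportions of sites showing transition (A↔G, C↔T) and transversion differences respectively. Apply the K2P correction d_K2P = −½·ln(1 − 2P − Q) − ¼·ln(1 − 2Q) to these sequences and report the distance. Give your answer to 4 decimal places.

0.2456

The sequences differ at positions 3 (G/A, transition), 9 (T/C, transition), 13 (C/T, transition), 14 (A/T, transversion), 18 (T/C, transition), 20 (C/T, transition).
Of the 6 differences, 5 transitions and 1 transversion over 30 sites: P = 5/30 = 0.166667, Q = 1/30 = 0.033333.
d = −0.5·ln(0.633333) − 0.25·ln(0.933334) = −0.5·(-0.456759) − 0.25·(-0.068992) = 0.2456.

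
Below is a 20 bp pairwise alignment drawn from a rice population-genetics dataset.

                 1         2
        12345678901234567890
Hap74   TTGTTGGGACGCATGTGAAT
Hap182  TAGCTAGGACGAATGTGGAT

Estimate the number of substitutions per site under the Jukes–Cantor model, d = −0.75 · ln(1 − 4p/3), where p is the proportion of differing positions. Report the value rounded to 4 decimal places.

0.3041

The sequences differ at positions 2 (T/A), 4 (T/C), 6 (G/A), 12 (C/A), 18 (A/G).
p = 5/20 = 0.250000.
d = −0.75 · ln(1 − (4/3)·0.250000) = −0.75 · ln(0.666667) = −0.75 · (-0.405465) = 0.3041.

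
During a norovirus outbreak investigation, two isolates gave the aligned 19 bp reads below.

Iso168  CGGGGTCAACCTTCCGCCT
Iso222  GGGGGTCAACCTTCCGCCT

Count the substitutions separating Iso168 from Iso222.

1

A single mismatch occurs at site 1 (C↔G).
That gives 1 mismatch out of 19 aligned sites, so the Hamming distance is 1.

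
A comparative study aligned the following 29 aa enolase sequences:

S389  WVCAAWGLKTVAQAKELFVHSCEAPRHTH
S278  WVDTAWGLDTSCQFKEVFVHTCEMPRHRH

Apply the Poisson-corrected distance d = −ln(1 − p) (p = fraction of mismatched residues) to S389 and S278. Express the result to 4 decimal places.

0.4229

Differing sites — 3:C/D; 4:A/T; 9:K/D; 11:V/S; 12:A/C; 14:A/F; 17:L/V; 21:S/T; 24:A/M; 28:T/R.
p = 10/29 = 0.344828.
d = −ln(1 − 0.344828) = −ln(0.655172) = 0.4229.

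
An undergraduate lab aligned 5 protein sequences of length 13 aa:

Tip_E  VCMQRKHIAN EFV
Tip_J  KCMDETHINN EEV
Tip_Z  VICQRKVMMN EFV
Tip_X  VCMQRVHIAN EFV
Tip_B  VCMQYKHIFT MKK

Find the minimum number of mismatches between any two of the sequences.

1

Pairwise Hamming distances:
  Tip_E vs Tip_J: 6
  Tip_E vs Tip_Z: 5
  Tip_E vs Tip_X: 1
  Tip_E vs Tip_B: 6
  Tip_J vs Tip_Z: 10
  Tip_J vs Tip_X: 6
  Tip_J vs Tip_B: 9
  Tip_Z vs Tip_X: 6
  Tip_Z vs Tip_B: 10
  Tip_X vs Tip_B: 7
The smallest is 1, between Tip_E and Tip_X.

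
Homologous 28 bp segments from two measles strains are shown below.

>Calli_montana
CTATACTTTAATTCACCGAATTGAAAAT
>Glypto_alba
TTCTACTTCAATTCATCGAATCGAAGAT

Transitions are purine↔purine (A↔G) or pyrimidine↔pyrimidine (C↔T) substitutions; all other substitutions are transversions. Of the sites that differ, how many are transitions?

Differing sites — 1:C/T (Ti); 3:A/C (Tv); 9:T/C (Ti); 16:C/T (Ti); 22:T/C (Ti); 26:A/G (Ti).
Of the 6 differences, 5 transitions and 1 transversion, so the answer is 5.

5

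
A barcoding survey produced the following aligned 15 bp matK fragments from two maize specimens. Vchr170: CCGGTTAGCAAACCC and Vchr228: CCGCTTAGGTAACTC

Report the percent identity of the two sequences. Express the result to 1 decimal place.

73.3%

Differing sites — 4:G/C; 9:C/G; 10:A/T; 14:C/T.
11 of the 15 sites match, so the percent identity is 11/15 × 100 = 73.3%.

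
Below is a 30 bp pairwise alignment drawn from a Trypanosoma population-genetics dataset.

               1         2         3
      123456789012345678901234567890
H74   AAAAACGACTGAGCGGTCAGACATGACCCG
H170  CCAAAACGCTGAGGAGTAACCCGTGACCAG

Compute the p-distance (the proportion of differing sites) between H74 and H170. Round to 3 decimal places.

0.400

Mismatches occur at site 1 (A↔C), site 2 (A↔C), site 6 (C↔A), site 7 (G↔C), site 8 (A↔G), site 14 (C↔G), site 15 (G↔A), site 18 (C↔A), site 20 (G↔C), site 21 (A↔C), site 23 (A↔G), site 29 (C↔A).
There are 12 differences over 30 sites, so p = 12/30 = 0.400.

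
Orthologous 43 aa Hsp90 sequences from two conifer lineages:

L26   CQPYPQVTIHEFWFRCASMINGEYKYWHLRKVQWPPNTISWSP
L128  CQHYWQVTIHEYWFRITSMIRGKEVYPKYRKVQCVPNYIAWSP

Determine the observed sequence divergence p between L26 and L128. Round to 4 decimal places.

Mismatches occur at site 3 (P↔H), site 5 (P↔W), site 12 (F↔Y), site 16 (C↔I), site 17 (A↔T), site 21 (N↔R), site 23 (E↔K), site 24 (Y↔E), site 25 (K↔V), site 27 (W↔P), site 28 (H↔K), site 29 (L↔Y), site 34 (W↔C), site 35 (P↔V), site 38 (T↔Y), site 40 (S↔A).
There are 16 differences over 43 sites, so p = 16/43 = 0.3721.

0.3721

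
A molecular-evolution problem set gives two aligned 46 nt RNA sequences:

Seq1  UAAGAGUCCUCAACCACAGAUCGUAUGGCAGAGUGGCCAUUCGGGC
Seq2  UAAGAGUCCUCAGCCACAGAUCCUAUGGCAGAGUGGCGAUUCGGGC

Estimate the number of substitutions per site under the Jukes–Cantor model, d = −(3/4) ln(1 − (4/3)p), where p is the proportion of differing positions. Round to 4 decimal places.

0.0682

Differing sites — 13:A/G; 23:G/C; 38:C/G.
p = 3/46 = 0.065217.
d = −0.75 · ln(1 − (4/3)·0.065217) = −0.75 · ln(0.913044) = −0.75 · (-0.090971) = 0.0682.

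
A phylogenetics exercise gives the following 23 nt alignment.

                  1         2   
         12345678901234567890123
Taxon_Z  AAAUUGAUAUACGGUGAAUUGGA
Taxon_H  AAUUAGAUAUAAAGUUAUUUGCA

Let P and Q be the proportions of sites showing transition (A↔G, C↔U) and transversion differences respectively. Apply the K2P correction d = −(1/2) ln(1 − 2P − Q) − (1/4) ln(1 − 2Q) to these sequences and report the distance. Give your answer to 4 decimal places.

The sequences differ at positions 3 (A/U, transversion), 5 (U/A, transversion), 12 (C/A, transversion), 13 (G/A, transition), 16 (G/U, transversion), 18 (A/U, transversion), 22 (G/C, transversion).
Of the 7 differences, 1 transition and 6 transversions over 23 sites: P = 1/23 = 0.043478, Q = 6/23 = 0.260870.
d = −0.5·ln(0.652174) − 0.25·ln(0.478260) = −0.5·(-0.427444) − 0.25·(-0.737601) = 0.3981.

0.3981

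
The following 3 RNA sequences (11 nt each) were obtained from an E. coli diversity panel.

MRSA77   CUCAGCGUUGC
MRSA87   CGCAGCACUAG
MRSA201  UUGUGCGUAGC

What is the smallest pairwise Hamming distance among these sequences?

Pairwise Hamming distances:
  MRSA77 vs MRSA87: 5
  MRSA77 vs MRSA201: 4
  MRSA87 vs MRSA201: 9
The smallest is 4, between MRSA77 and MRSA201.

4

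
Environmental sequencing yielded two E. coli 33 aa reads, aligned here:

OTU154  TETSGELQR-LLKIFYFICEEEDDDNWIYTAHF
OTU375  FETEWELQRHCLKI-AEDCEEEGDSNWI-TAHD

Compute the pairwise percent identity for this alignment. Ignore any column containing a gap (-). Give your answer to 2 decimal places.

66.67%

Excluding the 3 gap columns leaves 30 comparable sites.
Mismatches occur at site 1 (T/F), site 4 (S/E), site 5 (G/W), site 11 (L/C), site 16 (Y/A), site 17 (F/E), site 18 (I/D), site 23 (D/G), site 25 (D/S), site 33 (F/D).
20 of the 30 comparable sites match, so the percent identity is 20/30 × 100 = 66.67%.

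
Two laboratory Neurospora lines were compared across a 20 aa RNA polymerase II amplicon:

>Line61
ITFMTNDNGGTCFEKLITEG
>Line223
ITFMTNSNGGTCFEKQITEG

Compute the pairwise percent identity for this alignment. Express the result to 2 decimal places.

The sequences differ at positions 7 (D/S), 16 (L/Q).
18 of the 20 sites match, so the percent identity is 18/20 × 100 = 90.00%.

90.00%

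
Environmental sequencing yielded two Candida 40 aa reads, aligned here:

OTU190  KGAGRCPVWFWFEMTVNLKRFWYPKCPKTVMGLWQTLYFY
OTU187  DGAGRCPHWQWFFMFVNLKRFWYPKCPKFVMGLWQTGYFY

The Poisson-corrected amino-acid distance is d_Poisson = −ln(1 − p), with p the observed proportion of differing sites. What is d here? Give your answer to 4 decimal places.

0.1924

Mismatches occur at site 1 (K↔D), site 8 (V↔H), site 10 (F↔Q), site 13 (E↔F), site 15 (T↔F), site 29 (T↔F), site 37 (L↔G).
p = 7/40 = 0.175000.
d = −ln(1 − 0.175000) = −ln(0.825000) = 0.1924.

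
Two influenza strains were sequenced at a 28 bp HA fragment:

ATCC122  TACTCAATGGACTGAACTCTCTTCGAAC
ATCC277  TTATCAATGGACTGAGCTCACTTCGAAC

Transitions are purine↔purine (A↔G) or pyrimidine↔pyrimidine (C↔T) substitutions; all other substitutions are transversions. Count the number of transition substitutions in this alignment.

1

Differing sites — 2:A/T (Tv); 3:C/A (Tv); 16:A/G (Ti); 20:T/A (Tv).
Of the 4 differences, 1 transition and 3 transversions, so the answer is 1.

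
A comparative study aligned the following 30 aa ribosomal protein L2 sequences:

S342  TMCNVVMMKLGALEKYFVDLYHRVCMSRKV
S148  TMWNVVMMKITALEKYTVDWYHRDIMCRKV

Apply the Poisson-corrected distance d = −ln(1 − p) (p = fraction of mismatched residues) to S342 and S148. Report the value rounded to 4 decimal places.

Differing sites — 3:C/W; 10:L/I; 11:G/T; 17:F/T; 20:L/W; 24:V/D; 25:C/I; 27:S/C.
p = 8/30 = 0.266667.
d = −ln(1 − 0.266667) = −ln(0.733333) = 0.3102.

0.3102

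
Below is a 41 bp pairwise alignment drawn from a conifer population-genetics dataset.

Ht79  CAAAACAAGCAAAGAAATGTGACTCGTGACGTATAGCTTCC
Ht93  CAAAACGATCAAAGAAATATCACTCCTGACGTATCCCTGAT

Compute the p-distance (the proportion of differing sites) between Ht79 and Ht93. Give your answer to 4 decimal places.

0.2439

Mismatches occur at site 7 (A↔G), site 9 (G↔T), site 19 (G↔A), site 21 (G↔C), site 26 (G↔C), site 35 (A↔C), site 36 (G↔C), site 39 (T↔G), site 40 (C↔A), site 41 (C↔T).
There are 10 differences over 41 sites, so p = 10/41 = 0.2439.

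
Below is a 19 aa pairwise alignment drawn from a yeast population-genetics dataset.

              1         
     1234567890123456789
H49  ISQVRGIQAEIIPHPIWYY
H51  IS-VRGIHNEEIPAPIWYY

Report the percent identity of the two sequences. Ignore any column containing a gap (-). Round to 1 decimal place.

Excluding the 1 gap column leaves 18 comparable sites.
The sequences differ at positions 8 (Q/H), 9 (A/N), 11 (I/E), 14 (H/A).
14 of the 18 comparable sites match, so the percent identity is 14/18 × 100 = 77.8%.

77.8%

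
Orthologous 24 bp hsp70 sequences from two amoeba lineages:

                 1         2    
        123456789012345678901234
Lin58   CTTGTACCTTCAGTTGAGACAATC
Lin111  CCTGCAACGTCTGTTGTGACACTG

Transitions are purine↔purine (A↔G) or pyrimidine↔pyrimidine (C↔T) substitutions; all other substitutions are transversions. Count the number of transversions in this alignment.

6

The sequences differ at positions 2 (T/C, transition), 5 (T/C, transition), 7 (C/A, transversion), 9 (T/G, transversion), 12 (A/T, transversion), 17 (A/T, transversion), 22 (A/C, transversion), 24 (C/G, transversion).
Of the 8 differences, 2 transitions and 6 transversions, so the answer is 6.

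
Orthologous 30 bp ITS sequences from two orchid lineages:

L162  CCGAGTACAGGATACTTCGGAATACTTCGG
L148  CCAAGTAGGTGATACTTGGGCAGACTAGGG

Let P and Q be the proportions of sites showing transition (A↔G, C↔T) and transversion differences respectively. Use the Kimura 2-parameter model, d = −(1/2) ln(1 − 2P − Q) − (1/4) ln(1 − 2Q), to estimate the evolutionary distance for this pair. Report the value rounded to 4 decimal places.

0.3855

Mismatches occur at site 3 (G/A, transition), site 8 (C/G, transversion), site 9 (A/G, transition), site 10 (G/T, transversion), site 18 (C/G, transversion), site 21 (A/C, transversion), site 23 (T/G, transversion), site 27 (T/A, transversion), site 28 (C/G, transversion).
Of the 9 differences, 2 transitions and 7 transversions over 30 sites: P = 2/30 = 0.066667, Q = 7/30 = 0.233333.
d = −0.5·ln(0.633333) − 0.25·ln(0.533334) = −0.5·(-0.456759) − 0.25·(-0.628607) = 0.3855.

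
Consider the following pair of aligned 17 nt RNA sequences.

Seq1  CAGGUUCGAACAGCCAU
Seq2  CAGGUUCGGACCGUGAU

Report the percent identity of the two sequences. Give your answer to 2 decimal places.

76.47%

Differing sites — 9:A/G; 12:A/C; 14:C/U; 15:C/G.
13 of the 17 sites match, so the percent identity is 13/17 × 100 = 76.47%.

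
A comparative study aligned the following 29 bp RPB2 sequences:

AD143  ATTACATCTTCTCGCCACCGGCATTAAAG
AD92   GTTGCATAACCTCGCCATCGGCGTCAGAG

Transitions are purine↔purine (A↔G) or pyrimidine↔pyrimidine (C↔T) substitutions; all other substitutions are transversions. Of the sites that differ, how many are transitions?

7

The sequences differ at positions 1 (A/G, transition), 4 (A/G, transition), 8 (C/A, transversion), 9 (T/A, transversion), 10 (T/C, transition), 18 (C/T, transition), 23 (A/G, transition), 25 (T/C, transition), 27 (A/G, transition).
Of the 9 differences, 7 transitions and 2 transversions, so the answer is 7.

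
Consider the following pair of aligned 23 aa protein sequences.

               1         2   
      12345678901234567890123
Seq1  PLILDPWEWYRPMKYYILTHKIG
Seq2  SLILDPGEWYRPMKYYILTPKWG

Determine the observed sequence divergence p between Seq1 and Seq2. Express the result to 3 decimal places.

0.174

Mismatches occur at site 1 (P↔S), site 7 (W↔G), site 20 (H↔P), site 22 (I↔W).
There are 4 differences over 23 sites, so p = 4/23 = 0.174.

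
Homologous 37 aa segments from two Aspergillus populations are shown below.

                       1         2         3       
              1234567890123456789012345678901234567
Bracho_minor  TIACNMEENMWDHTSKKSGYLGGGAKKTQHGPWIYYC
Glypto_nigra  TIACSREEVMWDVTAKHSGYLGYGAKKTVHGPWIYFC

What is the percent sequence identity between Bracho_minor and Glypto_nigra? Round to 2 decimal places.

Mismatches occur at site 5 (N→S), site 6 (M→R), site 9 (N→V), site 13 (H→V), site 15 (S→A), site 17 (K→H), site 23 (G→Y), site 29 (Q→V), site 36 (Y→F).
28 of the 37 sites match, so the percent identity is 28/37 × 100 = 75.68%.

75.68%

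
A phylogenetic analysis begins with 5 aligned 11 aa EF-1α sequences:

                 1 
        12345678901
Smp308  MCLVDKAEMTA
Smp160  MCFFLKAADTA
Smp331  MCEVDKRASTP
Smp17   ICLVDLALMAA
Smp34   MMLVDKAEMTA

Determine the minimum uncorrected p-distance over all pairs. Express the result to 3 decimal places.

Pairwise Hamming distances:
  Smp308 vs Smp160: 5
  Smp308 vs Smp331: 5
  Smp308 vs Smp17: 4
  Smp308 vs Smp34: 1
  Smp160 vs Smp331: 6
  Smp160 vs Smp17: 8
  Smp160 vs Smp34: 6
  Smp331 vs Smp17: 8
  Smp331 vs Smp34: 6
  Smp17 vs Smp34: 5
The smallest is 1 mismatch, between Smp308 and Smp34; p = 1/11 = 0.091.

0.091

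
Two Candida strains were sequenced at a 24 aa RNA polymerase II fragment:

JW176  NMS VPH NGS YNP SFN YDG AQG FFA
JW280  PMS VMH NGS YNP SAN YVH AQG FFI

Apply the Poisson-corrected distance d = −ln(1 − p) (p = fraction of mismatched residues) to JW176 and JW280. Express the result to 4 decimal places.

The sequences differ at positions 1 (N/P), 5 (P/M), 14 (F/A), 17 (D/V), 18 (G/H), 24 (A/I).
p = 6/24 = 0.250000.
d = −ln(1 − 0.250000) = −ln(0.750000) = 0.2877.

0.2877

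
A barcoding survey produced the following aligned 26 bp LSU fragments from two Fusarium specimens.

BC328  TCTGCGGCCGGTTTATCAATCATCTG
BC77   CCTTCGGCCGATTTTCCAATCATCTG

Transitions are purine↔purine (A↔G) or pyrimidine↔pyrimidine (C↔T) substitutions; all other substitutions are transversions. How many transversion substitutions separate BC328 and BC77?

Differing sites — 1:T/C (Ti); 4:G/T (Tv); 11:G/A (Ti); 15:A/T (Tv); 16:T/C (Ti).
Of the 5 differences, 3 transitions and 2 transversions, so the answer is 2.

2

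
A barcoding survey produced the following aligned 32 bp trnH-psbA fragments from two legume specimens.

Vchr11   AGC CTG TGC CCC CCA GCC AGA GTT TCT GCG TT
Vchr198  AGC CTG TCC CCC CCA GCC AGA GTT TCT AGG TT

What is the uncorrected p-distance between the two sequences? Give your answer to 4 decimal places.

0.0938

Mismatches occur at site 8 (G→C), site 28 (G→A), site 29 (C→G).
There are 3 differences over 32 sites, so p = 3/32 = 0.0938.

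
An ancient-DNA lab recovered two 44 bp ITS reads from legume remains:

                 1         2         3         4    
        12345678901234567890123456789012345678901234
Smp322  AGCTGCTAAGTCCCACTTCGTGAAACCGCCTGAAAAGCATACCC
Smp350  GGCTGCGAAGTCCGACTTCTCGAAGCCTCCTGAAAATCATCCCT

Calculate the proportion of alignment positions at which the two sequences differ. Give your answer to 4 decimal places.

Differing sites — 1:A/G; 7:T/G; 14:C/G; 20:G/T; 21:T/C; 25:A/G; 28:G/T; 37:G/T; 41:A/C; 44:C/T.
There are 10 differences over 44 sites, so p = 10/44 = 0.2273.

0.2273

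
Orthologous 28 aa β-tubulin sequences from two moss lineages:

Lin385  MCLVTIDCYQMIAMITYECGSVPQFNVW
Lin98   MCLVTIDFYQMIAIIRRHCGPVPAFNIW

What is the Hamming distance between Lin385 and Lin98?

The sequences differ at positions 8 (C/F), 14 (M/I), 16 (T/R), 17 (Y/R), 18 (E/H), 21 (S/P), 24 (Q/A), 27 (V/I).
That gives 8 mismatches out of 28 aligned sites, so the Hamming distance is 8.

8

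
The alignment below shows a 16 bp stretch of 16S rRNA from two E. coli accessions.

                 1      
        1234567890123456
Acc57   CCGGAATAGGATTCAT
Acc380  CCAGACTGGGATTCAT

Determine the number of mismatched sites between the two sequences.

3

Differing sites — 3:G/A; 6:A/C; 8:A/G.
That gives 3 mismatches out of 16 aligned sites, so the Hamming distance is 3.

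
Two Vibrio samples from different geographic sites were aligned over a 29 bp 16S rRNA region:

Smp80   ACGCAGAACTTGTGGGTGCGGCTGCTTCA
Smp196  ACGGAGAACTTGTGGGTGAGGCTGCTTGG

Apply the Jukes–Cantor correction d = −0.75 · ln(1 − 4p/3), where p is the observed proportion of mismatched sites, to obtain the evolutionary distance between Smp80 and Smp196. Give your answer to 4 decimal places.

0.1524

Mismatches occur at site 4 (C→G), site 19 (C→A), site 28 (C→G), site 29 (A→G).
p = 4/29 = 0.137931.
d = −0.75 · ln(1 − (4/3)·0.137931) = −0.75 · ln(0.816092) = −0.75 · (-0.203228) = 0.1524.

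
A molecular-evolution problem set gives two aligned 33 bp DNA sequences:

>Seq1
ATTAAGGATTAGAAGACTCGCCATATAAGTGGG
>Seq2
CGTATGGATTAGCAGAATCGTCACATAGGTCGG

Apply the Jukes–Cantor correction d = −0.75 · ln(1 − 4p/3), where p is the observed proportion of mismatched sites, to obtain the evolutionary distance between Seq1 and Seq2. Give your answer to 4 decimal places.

Differing sites — 1:A/C; 2:T/G; 5:A/T; 13:A/C; 17:C/A; 21:C/T; 24:T/C; 28:A/G; 31:G/C.
p = 9/33 = 0.272727.
d = −0.75 · ln(1 − (4/3)·0.272727) = −0.75 · ln(0.636364) = −0.75 · (-0.451985) = 0.3390.

0.3390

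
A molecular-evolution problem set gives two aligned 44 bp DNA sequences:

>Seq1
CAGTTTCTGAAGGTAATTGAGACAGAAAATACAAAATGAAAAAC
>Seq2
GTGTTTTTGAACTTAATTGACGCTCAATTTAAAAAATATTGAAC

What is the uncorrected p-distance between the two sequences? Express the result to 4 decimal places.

0.3636

The sequences differ at positions 1 (C/G), 2 (A/T), 7 (C/T), 12 (G/C), 13 (G/T), 21 (G/C), 22 (A/G), 24 (A/T), 25 (G/C), 28 (A/T), 29 (A/T), 32 (C/A), 38 (G/A), 39 (A/T), 40 (A/T), 41 (A/G).
There are 16 differences over 44 sites, so p = 16/44 = 0.3636.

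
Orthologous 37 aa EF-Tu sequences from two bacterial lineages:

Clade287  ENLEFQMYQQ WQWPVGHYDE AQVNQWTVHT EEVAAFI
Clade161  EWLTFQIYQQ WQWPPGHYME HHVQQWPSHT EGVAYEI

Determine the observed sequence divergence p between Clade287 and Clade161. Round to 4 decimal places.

Differing sites — 2:N/W; 4:E/T; 7:M/I; 15:V/P; 19:D/M; 21:A/H; 22:Q/H; 24:N/Q; 27:T/P; 28:V/S; 32:E/G; 35:A/Y; 36:F/E.
There are 13 differences over 37 sites, so p = 13/37 = 0.3514.

0.3514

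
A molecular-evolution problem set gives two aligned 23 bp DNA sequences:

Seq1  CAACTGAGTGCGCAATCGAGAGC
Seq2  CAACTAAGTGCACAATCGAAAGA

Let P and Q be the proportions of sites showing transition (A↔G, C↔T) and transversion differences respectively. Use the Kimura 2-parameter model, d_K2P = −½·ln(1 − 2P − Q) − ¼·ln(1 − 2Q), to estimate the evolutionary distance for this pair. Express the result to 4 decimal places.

The sequences differ at positions 6 (G/A, transition), 12 (G/A, transition), 20 (G/A, transition), 23 (C/A, transversion).
Of the 4 differences, 3 transitions and 1 transversion over 23 sites: P = 3/23 = 0.130435, Q = 1/23 = 0.043478.
d = −0.5·ln(0.695652) − 0.25·ln(0.913044) = −0.5·(-0.362906) − 0.25·(-0.090971) = 0.2042.

0.2042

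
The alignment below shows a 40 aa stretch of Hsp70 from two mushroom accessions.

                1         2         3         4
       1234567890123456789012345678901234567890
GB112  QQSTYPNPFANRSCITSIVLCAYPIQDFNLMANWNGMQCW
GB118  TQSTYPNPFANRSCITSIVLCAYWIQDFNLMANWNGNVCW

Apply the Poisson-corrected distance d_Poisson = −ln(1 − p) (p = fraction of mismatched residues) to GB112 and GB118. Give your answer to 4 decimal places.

Differing sites — 1:Q/T; 24:P/W; 37:M/N; 38:Q/V.
p = 4/40 = 0.100000.
d = −ln(1 − 0.100000) = −ln(0.900000) = 0.1054.

0.1054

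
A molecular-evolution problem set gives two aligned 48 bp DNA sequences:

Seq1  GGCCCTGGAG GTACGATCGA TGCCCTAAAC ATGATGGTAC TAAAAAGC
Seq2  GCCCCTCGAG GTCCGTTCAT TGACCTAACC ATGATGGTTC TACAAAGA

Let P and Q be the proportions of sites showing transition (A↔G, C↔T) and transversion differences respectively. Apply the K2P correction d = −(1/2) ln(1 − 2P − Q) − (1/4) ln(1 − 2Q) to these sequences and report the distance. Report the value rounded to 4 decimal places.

0.2786

The sequences differ at positions 2 (G/C, transversion), 7 (G/C, transversion), 13 (A/C, transversion), 16 (A/T, transversion), 19 (G/A, transition), 20 (A/T, transversion), 23 (C/A, transversion), 29 (A/C, transversion), 39 (A/T, transversion), 43 (A/C, transversion), 48 (C/A, transversion).
Of the 11 differences, 1 transition and 10 transversions over 48 sites: P = 1/48 = 0.020833, Q = 10/48 = 0.208333.
d = −0.5·ln(0.750001) − 0.25·ln(0.583334) = −0.5·(-0.287681) − 0.25·(-0.538995) = 0.2786.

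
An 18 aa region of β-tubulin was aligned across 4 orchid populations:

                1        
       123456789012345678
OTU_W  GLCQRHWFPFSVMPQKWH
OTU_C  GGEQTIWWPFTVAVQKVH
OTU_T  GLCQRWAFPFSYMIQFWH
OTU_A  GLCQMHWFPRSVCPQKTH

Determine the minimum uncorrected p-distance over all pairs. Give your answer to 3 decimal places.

Pairwise Hamming distances:
  OTU_W vs OTU_C: 9
  OTU_W vs OTU_T: 5
  OTU_W vs OTU_A: 4
  OTU_C vs OTU_T: 12
  OTU_C vs OTU_A: 10
  OTU_T vs OTU_A: 9
The smallest is 4 mismatches, between OTU_W and OTU_A; p = 4/18 = 0.222.

0.222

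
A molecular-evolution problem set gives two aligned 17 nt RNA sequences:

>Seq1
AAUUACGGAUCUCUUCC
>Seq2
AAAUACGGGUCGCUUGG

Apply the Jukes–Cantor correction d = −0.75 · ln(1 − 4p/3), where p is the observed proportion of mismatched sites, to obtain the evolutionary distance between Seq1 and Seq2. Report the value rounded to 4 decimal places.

The sequences differ at positions 3 (U/A), 9 (A/G), 12 (U/G), 16 (C/G), 17 (C/G).
p = 5/17 = 0.294118.
d = −0.75 · ln(1 − (4/3)·0.294118) = −0.75 · ln(0.607843) = −0.75 · (-0.497839) = 0.3734.

0.3734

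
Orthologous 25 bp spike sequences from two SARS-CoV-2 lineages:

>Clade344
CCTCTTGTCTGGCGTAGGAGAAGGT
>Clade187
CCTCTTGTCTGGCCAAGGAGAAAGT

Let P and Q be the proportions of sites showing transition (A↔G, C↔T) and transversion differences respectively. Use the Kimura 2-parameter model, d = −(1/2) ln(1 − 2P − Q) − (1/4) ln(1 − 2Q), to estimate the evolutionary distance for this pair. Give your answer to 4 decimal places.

Differing sites — 14:G/C (Tv); 15:T/A (Tv); 23:G/A (Ti).
Of the 3 differences, 1 transition and 2 transversions over 25 sites: P = 1/25 = 0.040000, Q = 2/25 = 0.080000.
d = −0.5·ln(0.840000) − 0.25·ln(0.840000) = −0.5·(-0.174353) − 0.25·(-0.174353) = 0.1308.

0.1308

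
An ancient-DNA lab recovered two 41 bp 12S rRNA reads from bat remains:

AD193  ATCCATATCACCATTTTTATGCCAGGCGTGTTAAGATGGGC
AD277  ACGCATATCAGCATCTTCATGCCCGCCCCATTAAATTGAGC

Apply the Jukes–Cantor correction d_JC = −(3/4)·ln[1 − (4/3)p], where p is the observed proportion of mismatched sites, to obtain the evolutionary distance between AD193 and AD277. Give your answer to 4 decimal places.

0.4121

Mismatches occur at site 2 (T↔C), site 3 (C↔G), site 11 (C↔G), site 15 (T↔C), site 18 (T↔C), site 24 (A↔C), site 26 (G↔C), site 28 (G↔C), site 29 (T↔C), site 30 (G↔A), site 35 (G↔A), site 36 (A↔T), site 39 (G↔A).
p = 13/41 = 0.317073.
d = −0.75 · ln(1 − (4/3)·0.317073) = −0.75 · ln(0.577236) = −0.75 · (-0.549504) = 0.4121.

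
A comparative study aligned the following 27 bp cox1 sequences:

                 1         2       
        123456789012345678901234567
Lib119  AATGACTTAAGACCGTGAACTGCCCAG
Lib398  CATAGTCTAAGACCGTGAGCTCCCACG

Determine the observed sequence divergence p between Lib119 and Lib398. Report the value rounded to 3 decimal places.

Differing sites — 1:A/C; 4:G/A; 5:A/G; 6:C/T; 7:T/C; 19:A/G; 22:G/C; 25:C/A; 26:A/C.
There are 9 differences over 27 sites, so p = 9/27 = 0.333.

0.333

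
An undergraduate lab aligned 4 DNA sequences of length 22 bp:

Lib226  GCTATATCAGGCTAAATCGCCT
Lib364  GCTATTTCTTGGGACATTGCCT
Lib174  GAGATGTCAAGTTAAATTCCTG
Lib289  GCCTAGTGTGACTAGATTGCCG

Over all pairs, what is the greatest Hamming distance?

12

Pairwise Hamming distances:
  Lib226 vs Lib364: 7
  Lib226 vs Lib174: 9
  Lib226 vs Lib289: 10
  Lib364 vs Lib174: 11
  Lib364 vs Lib289: 11
  Lib174 vs Lib289: 12
The largest is 12, between Lib174 and Lib289.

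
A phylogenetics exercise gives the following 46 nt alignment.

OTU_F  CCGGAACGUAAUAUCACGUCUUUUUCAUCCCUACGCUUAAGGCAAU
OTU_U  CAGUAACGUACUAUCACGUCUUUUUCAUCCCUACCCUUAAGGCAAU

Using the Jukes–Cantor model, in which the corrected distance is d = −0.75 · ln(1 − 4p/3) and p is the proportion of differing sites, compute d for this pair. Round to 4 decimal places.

The sequences differ at positions 2 (C/A), 4 (G/U), 11 (A/C), 35 (G/C).
p = 4/46 = 0.086957.
d = −0.75 · ln(1 − (4/3)·0.086957) = −0.75 · ln(0.884057) = −0.75 · (-0.123234) = 0.0924.

0.0924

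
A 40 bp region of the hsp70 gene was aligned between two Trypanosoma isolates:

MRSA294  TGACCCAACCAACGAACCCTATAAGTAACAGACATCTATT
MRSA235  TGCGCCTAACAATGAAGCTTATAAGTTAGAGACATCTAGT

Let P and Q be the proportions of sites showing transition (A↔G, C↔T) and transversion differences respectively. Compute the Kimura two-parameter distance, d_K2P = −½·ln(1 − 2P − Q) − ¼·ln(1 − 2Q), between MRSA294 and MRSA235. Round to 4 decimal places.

Differing sites — 3:A/C (Tv); 4:C/G (Tv); 7:A/T (Tv); 9:C/A (Tv); 13:C/T (Ti); 17:C/G (Tv); 19:C/T (Ti); 27:A/T (Tv); 29:C/G (Tv); 39:T/G (Tv).
Of the 10 differences, 2 transitions and 8 transversions over 40 sites: P = 2/40 = 0.050000, Q = 8/40 = 0.200000.
d = −0.5·ln(0.700000) − 0.25·ln(0.600000) = −0.5·(-0.356675) − 0.25·(-0.510826) = 0.3060.

0.3060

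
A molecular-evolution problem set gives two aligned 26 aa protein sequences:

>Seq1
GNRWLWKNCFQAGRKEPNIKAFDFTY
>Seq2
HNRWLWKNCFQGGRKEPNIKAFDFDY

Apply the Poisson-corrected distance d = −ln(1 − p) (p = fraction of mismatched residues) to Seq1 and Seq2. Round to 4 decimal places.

0.1226

Differing sites — 1:G/H; 12:A/G; 25:T/D.
p = 3/26 = 0.115385.
d = −ln(1 − 0.115385) = −ln(0.884615) = 0.1226.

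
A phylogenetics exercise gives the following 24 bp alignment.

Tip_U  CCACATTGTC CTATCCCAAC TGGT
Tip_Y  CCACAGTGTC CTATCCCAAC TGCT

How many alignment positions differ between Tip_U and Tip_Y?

2

The sequences differ at positions 6 (T/G), 23 (G/C).
That gives 2 mismatches out of 24 aligned sites, so the Hamming distance is 2.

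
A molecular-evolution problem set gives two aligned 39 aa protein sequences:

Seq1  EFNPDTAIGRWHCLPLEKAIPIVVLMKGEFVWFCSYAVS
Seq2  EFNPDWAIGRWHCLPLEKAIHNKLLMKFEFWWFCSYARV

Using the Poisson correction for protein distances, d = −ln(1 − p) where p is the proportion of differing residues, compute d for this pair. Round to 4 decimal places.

Differing sites — 6:T/W; 21:P/H; 22:I/N; 23:V/K; 24:V/L; 28:G/F; 31:V/W; 38:V/R; 39:S/V.
p = 9/39 = 0.230769.
d = −ln(1 − 0.230769) = −ln(0.769231) = 0.2624.

0.2624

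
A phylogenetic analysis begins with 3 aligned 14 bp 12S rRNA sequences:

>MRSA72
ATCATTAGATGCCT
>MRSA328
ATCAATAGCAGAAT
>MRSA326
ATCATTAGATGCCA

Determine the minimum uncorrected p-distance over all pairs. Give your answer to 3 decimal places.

0.071

Pairwise Hamming distances:
  MRSA72 vs MRSA328: 5
  MRSA72 vs MRSA326: 1
  MRSA328 vs MRSA326: 6
The smallest is 1 mismatch, between MRSA72 and MRSA326; p = 1/14 = 0.071.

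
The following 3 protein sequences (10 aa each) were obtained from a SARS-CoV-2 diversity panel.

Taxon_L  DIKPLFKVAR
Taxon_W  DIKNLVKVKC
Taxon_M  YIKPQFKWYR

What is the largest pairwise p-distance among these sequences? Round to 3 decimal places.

0.700

Pairwise Hamming distances:
  Taxon_L vs Taxon_W: 4
  Taxon_L vs Taxon_M: 4
  Taxon_W vs Taxon_M: 7
The largest is 7 mismatches, between Taxon_W and Taxon_M; p = 7/10 = 0.700.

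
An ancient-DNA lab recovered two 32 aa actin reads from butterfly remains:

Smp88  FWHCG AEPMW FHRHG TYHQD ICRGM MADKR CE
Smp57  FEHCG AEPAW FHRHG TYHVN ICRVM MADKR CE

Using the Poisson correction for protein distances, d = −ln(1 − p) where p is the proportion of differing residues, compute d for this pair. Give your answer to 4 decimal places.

The sequences differ at positions 2 (W/E), 9 (M/A), 19 (Q/V), 20 (D/N), 24 (G/V).
p = 5/32 = 0.156250.
d = −ln(1 − 0.156250) = −ln(0.843750) = 0.1699.

0.1699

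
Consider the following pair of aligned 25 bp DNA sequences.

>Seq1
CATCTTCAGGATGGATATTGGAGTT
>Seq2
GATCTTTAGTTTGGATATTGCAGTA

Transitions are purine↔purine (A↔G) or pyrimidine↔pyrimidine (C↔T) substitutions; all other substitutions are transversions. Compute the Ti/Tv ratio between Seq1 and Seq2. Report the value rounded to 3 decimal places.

0.200

Differing sites — 1:C/G (Tv); 7:C/T (Ti); 10:G/T (Tv); 11:A/T (Tv); 21:G/C (Tv); 25:T/A (Tv).
Of the 6 differences, 1 transition and 5 transversions, so Ti/Tv = 1/5 = 0.200.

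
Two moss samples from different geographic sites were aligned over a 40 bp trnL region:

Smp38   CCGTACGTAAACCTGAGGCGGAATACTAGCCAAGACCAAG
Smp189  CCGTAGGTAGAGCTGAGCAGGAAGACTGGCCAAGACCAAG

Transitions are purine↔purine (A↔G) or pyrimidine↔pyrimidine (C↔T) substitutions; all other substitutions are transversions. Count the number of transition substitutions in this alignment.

2

The sequences differ at positions 6 (C/G, transversion), 10 (A/G, transition), 12 (C/G, transversion), 18 (G/C, transversion), 19 (C/A, transversion), 24 (T/G, transversion), 28 (A/G, transition).
Of the 7 differences, 2 transitions and 5 transversions, so the answer is 2.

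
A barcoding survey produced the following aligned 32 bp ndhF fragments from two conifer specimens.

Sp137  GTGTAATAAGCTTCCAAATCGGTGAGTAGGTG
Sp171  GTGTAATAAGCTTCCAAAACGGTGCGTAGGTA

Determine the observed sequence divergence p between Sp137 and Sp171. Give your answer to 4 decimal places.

0.0938

The sequences differ at positions 19 (T/A), 25 (A/C), 32 (G/A).
There are 3 differences over 32 sites, so p = 3/32 = 0.0938.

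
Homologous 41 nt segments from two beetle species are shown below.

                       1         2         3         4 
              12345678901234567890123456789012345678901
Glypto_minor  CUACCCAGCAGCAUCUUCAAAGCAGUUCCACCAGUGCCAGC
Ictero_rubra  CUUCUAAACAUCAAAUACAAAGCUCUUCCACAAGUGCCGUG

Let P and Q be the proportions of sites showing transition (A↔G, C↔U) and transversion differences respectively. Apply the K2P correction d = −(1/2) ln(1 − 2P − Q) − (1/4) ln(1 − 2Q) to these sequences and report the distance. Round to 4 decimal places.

Differing sites — 3:A/U (Tv); 5:C/U (Ti); 6:C/A (Tv); 8:G/A (Ti); 11:G/U (Tv); 14:U/A (Tv); 15:C/A (Tv); 17:U/A (Tv); 24:A/U (Tv); 25:G/C (Tv); 32:C/A (Tv); 39:A/G (Ti); 40:G/U (Tv); 41:C/G (Tv).
Of the 14 differences, 3 transitions and 11 transversions over 41 sites: P = 3/41 = 0.073171, Q = 11/41 = 0.268293.
d = −0.5·ln(0.585365) − 0.25·ln(0.463414) = −0.5·(-0.535520) − 0.25·(-0.769134) = 0.4600.

0.4600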